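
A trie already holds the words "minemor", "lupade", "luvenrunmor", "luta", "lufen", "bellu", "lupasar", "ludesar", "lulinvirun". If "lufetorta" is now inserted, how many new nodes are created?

5

"lufe" is already a path in the trie; the remaining "torta" must be added.
So 9 − 4 = 5 new nodes.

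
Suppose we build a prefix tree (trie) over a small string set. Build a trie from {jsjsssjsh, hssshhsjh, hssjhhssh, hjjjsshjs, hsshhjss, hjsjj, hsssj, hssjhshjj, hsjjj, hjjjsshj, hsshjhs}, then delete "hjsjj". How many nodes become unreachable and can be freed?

3

After clearing the end-marker at "hjsjj", prune upward until reaching a node still needed by another word.
The suffix "sjj" (3 nodes) is used only by "hjsjj"; the node for "hj" still has the child "j", so pruning stops there.
Nodes removed: 3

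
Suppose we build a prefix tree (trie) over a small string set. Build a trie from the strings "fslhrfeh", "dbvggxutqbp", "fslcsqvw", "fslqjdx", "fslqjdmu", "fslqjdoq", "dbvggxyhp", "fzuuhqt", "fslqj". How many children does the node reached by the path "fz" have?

Walk "fz" from the root, arriving at one node.
Distinct next characters after "fz": u.
That node has 1 child edge.

1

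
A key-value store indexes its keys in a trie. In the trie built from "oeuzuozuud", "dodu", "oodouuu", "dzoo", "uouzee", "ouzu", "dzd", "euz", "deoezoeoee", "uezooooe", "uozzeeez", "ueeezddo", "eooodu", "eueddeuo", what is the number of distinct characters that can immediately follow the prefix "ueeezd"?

1

The children of the "ueeezd" node are the distinct next characters among strings starting with "ueeezd".
Characters that immediately follow "ueeezd" among the stored strings: {d}.
That node has 1 child edge.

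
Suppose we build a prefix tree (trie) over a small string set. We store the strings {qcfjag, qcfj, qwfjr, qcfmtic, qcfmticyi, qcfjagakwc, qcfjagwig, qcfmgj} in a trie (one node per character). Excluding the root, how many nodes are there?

Insert word by word; a character creates a node only if that edge doesn't already exist:
  "qcfjag" → 6 new (q, c, f, j, a, g)
  "qcfj" → prefix "qcfj" already present; 0 new (none)
  "qwfjr" → prefix "q" already present; 4 new (w, f, j, r)
  "qcfmtic" → prefix "qcf" already present; 4 new (m, t, i, c)
  "qcfmticyi" → prefix "qcfmtic" already present; 2 new (y, i)
  "qcfjagakwc" → prefix "qcfjag" already present; 4 new (a, k, w, c)
  "qcfjagwig" → prefix "qcfjag" already present; 3 new (w, i, g)
  "qcfmgj" → prefix "qcfm" already present; 2 new (g, j)
Total nodes = 6 + 0 + 4 + 4 + 2 + 4 + 3 + 2 = 25

25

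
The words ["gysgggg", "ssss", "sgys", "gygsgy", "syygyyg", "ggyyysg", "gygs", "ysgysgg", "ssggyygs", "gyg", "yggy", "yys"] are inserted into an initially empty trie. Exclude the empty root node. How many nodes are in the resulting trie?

48

Count nodes per top-level branch (shared prefixes stored once):
  'g'-branch (ggyyysg, gyg, gygs, gygsgy, gysgggg): 17 nodes
  's'-branch (sgys, ssggyygs, ssss, syygyyg): 19 nodes
  'y'-branch (yggy, ysgysgg, yys): 12 nodes
Sum: 48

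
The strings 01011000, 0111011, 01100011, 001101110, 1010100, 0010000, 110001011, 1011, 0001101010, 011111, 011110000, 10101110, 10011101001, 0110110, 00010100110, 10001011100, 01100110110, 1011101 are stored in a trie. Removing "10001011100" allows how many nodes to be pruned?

After clearing the end-marker at "10001011100", prune upward until reaching a node still needed by another word.
The suffix "01011100" (8 nodes) is used only by "10001011100"; the node for "100" still has the child "1", so pruning stops there.
Nodes removed: 8

8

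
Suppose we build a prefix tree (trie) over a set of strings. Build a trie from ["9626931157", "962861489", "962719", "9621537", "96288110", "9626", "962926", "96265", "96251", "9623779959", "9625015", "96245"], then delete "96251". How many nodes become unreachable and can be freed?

1

After clearing the end-marker at "96251", prune upward until reaching a node still needed by another word.
The suffix "1" (1 node) is used only by "96251"; the node for "9625" still has the child "0", so pruning stops there.
Nodes removed: 1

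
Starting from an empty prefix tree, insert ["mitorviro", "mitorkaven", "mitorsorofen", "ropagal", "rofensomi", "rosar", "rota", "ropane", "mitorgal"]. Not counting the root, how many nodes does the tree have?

For each word, the new-node count is its length minus the longest prefix already in the trie:
  "mitorviro" → 9 new (m, i, t, o, r, v, i, r, o)
  "mitorkaven" → prefix "mitor" already present; 5 new (k, a, v, e, n)
  "mitorsorofen" → prefix "mitor" already present; 7 new (s, o, r, o, f, e, n)
  "ropagal" → 7 new (r, o, p, a, g, a, l)
  "rofensomi" → prefix "ro" already present; 7 new (f, e, n, s, o, m, i)
  "rosar" → prefix "ro" already present; 3 new (s, a, r)
  "rota" → prefix "ro" already present; 2 new (t, a)
  "ropane" → prefix "ropa" already present; 2 new (n, e)
  "mitorgal" → prefix "mitor" already present; 3 new (g, a, l)
Total nodes = 9 + 5 + 7 + 7 + 7 + 3 + 2 + 2 + 3 = 45

45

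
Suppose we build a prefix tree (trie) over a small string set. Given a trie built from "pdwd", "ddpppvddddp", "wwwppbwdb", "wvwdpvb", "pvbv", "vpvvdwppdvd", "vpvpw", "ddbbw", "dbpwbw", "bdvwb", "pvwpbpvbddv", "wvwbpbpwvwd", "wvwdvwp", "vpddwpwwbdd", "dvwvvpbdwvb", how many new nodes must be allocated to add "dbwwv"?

3

Walking "dbwwv" from the root, the first 2 characters ("db") follow existing edges; "w" is the first miss.
So 5 − 2 = 3 new nodes.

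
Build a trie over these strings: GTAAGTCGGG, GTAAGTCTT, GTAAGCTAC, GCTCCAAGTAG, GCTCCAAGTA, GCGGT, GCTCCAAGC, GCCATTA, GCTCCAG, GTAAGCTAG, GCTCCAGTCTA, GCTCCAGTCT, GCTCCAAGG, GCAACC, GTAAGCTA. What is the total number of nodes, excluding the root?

46

For each word, the new-node count is its length minus the longest prefix already in the trie:
  "GTAAGTCGGG" → 10 new (G, T, A, A, G, T, C, G, G, G)
  "GTAAGTCTT" → prefix "GTAAGTC" already present; 2 new (T, T)
  "GTAAGCTAC" → prefix "GTAAG" already present; 4 new (C, T, A, C)
  "GCTCCAAGTAG" → prefix "G" already present; 10 new (C, T, C, C, A, A, G, T, A, G)
  "GCTCCAAGTA" → prefix "GCTCCAAGTA" already present; 0 new (none)
  "GCGGT" → prefix "GC" already present; 3 new (G, G, T)
  "GCTCCAAGC" → prefix "GCTCCAAG" already present; 1 new (C)
  "GCCATTA" → prefix "GC" already present; 5 new (C, A, T, T, A)
  "GCTCCAG" → prefix "GCTCCA" already present; 1 new (G)
  "GTAAGCTAG" → prefix "GTAAGCTA" already present; 1 new (G)
  "GCTCCAGTCTA" → prefix "GCTCCAG" already present; 4 new (T, C, T, A)
  "GCTCCAGTCT" → prefix "GCTCCAGTCT" already present; 0 new (none)
  "GCTCCAAGG" → prefix "GCTCCAAG" already present; 1 new (G)
  "GCAACC" → prefix "GC" already present; 4 new (A, A, C, C)
  "GTAAGCTA" → prefix "GTAAGCTA" already present; 0 new (none)
Total nodes = 10 + 2 + 4 + 10 + 0 + 3 + 1 + 5 + 1 + 1 + 4 + 0 + 1 + 4 + 0 = 46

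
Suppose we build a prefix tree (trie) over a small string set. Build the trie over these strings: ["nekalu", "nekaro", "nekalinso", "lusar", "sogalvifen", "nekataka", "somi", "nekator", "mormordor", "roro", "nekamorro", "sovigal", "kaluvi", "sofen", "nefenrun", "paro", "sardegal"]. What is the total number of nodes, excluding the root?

For each word, the new-node count is its length minus the longest prefix already in the trie:
  "nekalu" → 6 new (n, e, k, a, l, u)
  "nekaro" → prefix "neka" already present; 2 new (r, o)
  "nekalinso" → prefix "nekal" already present; 4 new (i, n, s, o)
  "lusar" → 5 new (l, u, s, a, r)
  "sogalvifen" → 10 new (s, o, g, a, l, v, i, f, e, n)
  "nekataka" → prefix "neka" already present; 4 new (t, a, k, a)
  "somi" → prefix "so" already present; 2 new (m, i)
  "nekator" → prefix "nekat" already present; 2 new (o, r)
  "mormordor" → 9 new (m, o, r, m, o, r, d, o, r)
  "roro" → 4 new (r, o, r, o)
  "nekamorro" → prefix "neka" already present; 5 new (m, o, r, r, o)
  "sovigal" → prefix "so" already present; 5 new (v, i, g, a, l)
  "kaluvi" → 6 new (k, a, l, u, v, i)
  "sofen" → prefix "so" already present; 3 new (f, e, n)
  "nefenrun" → prefix "ne" already present; 6 new (f, e, n, r, u, n)
  "paro" → 4 new (p, a, r, o)
  "sardegal" → prefix "s" already present; 7 new (a, r, d, e, g, a, l)
Total nodes = 6 + 2 + 4 + 5 + 10 + 4 + 2 + 2 + 9 + 4 + 5 + 5 + 6 + 3 + 6 + 4 + 7 = 84

84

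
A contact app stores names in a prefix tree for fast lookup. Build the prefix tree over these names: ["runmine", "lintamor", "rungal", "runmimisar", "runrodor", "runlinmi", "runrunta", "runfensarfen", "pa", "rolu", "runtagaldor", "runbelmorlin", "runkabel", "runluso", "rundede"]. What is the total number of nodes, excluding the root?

80

Trace insertions, counting only characters that open a new branch:
  "runmine" → 7 new (r, u, n, m, i, n, e)
  "lintamor" → 8 new (l, i, n, t, a, m, o, r)
  "rungal" → prefix "run" already present; 3 new (g, a, l)
  "runmimisar" → prefix "runmi" already present; 5 new (m, i, s, a, r)
  "runrodor" → prefix "run" already present; 5 new (r, o, d, o, r)
  "runlinmi" → prefix "run" already present; 5 new (l, i, n, m, i)
  "runrunta" → prefix "runr" already present; 4 new (u, n, t, a)
  "runfensarfen" → prefix "run" already present; 9 new (f, e, n, s, a, r, f, e, n)
  "pa" → 2 new (p, a)
  "rolu" → prefix "r" already present; 3 new (o, l, u)
  "runtagaldor" → prefix "run" already present; 8 new (t, a, g, a, l, d, o, r)
  "runbelmorlin" → prefix "run" already present; 9 new (b, e, l, m, o, r, l, i, n)
  "runkabel" → prefix "run" already present; 5 new (k, a, b, e, l)
  "runluso" → prefix "runl" already present; 3 new (u, s, o)
  "rundede" → prefix "run" already present; 4 new (d, e, d, e)
Total nodes = 7 + 8 + 3 + 5 + 5 + 5 + 4 + 9 + 2 + 3 + 8 + 9 + 5 + 3 + 4 = 80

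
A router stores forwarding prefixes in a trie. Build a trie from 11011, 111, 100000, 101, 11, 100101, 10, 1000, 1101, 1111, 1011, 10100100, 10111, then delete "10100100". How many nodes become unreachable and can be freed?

5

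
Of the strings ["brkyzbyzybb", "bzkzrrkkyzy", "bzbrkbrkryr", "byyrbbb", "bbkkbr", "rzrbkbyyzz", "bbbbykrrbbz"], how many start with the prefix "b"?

6

Traverse to the node for "b", then collect every word in that subtree.
Matches: "bbbbykrrbbz", "bbkkbr", "brkyzbyzybb", "byyrbbb", "bzbrkbrkryr", "bzkzrrkkyzy"
Count: 6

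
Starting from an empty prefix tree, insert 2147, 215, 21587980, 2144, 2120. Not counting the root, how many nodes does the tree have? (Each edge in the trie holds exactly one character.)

13

For each word, the new-node count is its length minus the longest prefix already in the trie:
  "2147" → 4 new (2, 1, 4, 7)
  "215" → prefix "21" already present; 1 new (5)
  "21587980" → prefix "215" already present; 5 new (8, 7, 9, 8, 0)
  "2144" → prefix "214" already present; 1 new (4)
  "2120" → prefix "21" already present; 2 new (2, 0)
Total nodes = 4 + 1 + 5 + 1 + 2 = 13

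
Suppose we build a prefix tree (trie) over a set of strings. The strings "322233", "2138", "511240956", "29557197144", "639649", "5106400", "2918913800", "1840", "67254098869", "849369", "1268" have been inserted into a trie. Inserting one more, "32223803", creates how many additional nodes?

3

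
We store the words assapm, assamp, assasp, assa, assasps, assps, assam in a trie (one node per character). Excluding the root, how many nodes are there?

Trace insertions, counting only characters that open a new branch:
  "assapm" → 6 new (a, s, s, a, p, m)
  "assamp" → prefix "assa" already present; 2 new (m, p)
  "assasp" → prefix "assa" already present; 2 new (s, p)
  "assa" → prefix "assa" already present; 0 new (none)
  "assasps" → prefix "assasp" already present; 1 new (s)
  "assps" → prefix "ass" already present; 2 new (p, s)
  "assam" → prefix "assam" already present; 0 new (none)
Total nodes = 6 + 2 + 2 + 0 + 1 + 2 + 0 = 13

13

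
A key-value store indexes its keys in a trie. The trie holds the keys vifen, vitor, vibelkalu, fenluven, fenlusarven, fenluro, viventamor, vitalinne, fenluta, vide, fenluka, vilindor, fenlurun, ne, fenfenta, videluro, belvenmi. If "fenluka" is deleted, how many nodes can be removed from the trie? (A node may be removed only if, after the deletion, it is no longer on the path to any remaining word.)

A node on "fenluka"'s path can go only if nothing else ends at it or branches off below it.
The suffix "ka" (2 nodes) is used only by "fenluka"; the node for "fenlu" still has the child "v", so pruning stops there.
Nodes removed: 2

2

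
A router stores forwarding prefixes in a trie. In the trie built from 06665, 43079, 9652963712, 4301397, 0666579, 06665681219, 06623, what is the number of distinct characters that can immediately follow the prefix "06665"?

Walk "06665" from the root, arriving at one node.
Distinct next characters after "06665": 6, 7.
That node has 2 child edges.

2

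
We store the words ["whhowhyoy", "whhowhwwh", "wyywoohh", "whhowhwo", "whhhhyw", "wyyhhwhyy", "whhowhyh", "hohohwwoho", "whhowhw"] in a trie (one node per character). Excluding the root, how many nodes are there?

Trace insertions, counting only characters that open a new branch:
  "whhowhyoy" → 9 new (w, h, h, o, w, h, y, o, y)
  "whhowhwwh" → prefix "whhowh" already present; 3 new (w, w, h)
  "wyywoohh" → prefix "w" already present; 7 new (y, y, w, o, o, h, h)
  "whhowhwo" → prefix "whhowhw" already present; 1 new (o)
  "whhhhyw" → prefix "whh" already present; 4 new (h, h, y, w)
  "wyyhhwhyy" → prefix "wyy" already present; 6 new (h, h, w, h, y, y)
  "whhowhyh" → prefix "whhowhy" already present; 1 new (h)
  "hohohwwoho" → 10 new (h, o, h, o, h, w, w, o, h, o)
  "whhowhw" → prefix "whhowhw" already present; 0 new (none)
Total nodes = 9 + 3 + 7 + 1 + 4 + 6 + 1 + 10 + 0 = 41

41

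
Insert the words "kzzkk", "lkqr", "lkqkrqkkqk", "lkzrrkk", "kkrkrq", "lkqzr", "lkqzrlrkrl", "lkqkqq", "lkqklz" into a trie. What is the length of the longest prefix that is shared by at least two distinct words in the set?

5

Equivalently: take the maximum, over all pairs, of their longest common prefix length.
e.g. "lkqzr" and "lkqzrlrkrl" share the prefix "lkqzr" of length 5; no pair shares a longer one.
Longest shared-prefix length: 5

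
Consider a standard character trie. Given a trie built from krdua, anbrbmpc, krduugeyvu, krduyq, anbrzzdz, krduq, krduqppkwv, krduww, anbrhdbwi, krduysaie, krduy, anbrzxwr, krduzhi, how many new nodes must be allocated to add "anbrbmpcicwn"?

The longest prefix of "anbrbmpcicwn" already in the trie is "anbrbmpc" (length 8).
So 12 − 8 = 4 new nodes.

4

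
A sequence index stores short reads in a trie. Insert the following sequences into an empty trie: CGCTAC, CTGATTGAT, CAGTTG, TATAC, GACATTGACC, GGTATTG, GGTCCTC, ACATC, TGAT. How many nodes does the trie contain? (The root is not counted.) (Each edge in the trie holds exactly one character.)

Trace insertions, counting only characters that open a new branch:
  "CGCTAC" → 6 new (C, G, C, T, A, C)
  "CTGATTGAT" → prefix "C" already present; 8 new (T, G, A, T, T, G, A, T)
  "CAGTTG" → prefix "C" already present; 5 new (A, G, T, T, G)
  "TATAC" → 5 new (T, A, T, A, C)
  "GACATTGACC" → 10 new (G, A, C, A, T, T, G, A, C, C)
  "GGTATTG" → prefix "G" already present; 6 new (G, T, A, T, T, G)
  "GGTCCTC" → prefix "GGT" already present; 4 new (C, C, T, C)
  "ACATC" → 5 new (A, C, A, T, C)
  "TGAT" → prefix "T" already present; 3 new (G, A, T)
Total nodes = 6 + 8 + 5 + 5 + 10 + 6 + 4 + 5 + 3 = 52

52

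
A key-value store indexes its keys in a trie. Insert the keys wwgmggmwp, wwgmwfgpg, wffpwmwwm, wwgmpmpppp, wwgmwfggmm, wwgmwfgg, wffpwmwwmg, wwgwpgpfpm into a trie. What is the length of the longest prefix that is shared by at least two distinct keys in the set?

9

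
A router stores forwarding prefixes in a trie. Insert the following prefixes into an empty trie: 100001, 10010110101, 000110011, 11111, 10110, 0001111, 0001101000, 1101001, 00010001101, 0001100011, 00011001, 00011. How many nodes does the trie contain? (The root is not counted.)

51

Trace insertions, counting only characters that open a new branch:
  "100001" → 6 new (1, 0, 0, 0, 0, 1)
  "10010110101" → prefix "100" already present; 8 new (1, 0, 1, 1, 0, 1, 0, 1)
  "000110011" → 9 new (0, 0, 0, 1, 1, 0, 0, 1, 1)
  "11111" → prefix "1" already present; 4 new (1, 1, 1, 1)
  "10110" → prefix "10" already present; 3 new (1, 1, 0)
  "0001111" → prefix "00011" already present; 2 new (1, 1)
  "0001101000" → prefix "000110" already present; 4 new (1, 0, 0, 0)
  "1101001" → prefix "11" already present; 5 new (0, 1, 0, 0, 1)
  "00010001101" → prefix "0001" already present; 7 new (0, 0, 0, 1, 1, 0, 1)
  "0001100011" → prefix "0001100" already present; 3 new (0, 1, 1)
  "00011001" → prefix "00011001" already present; 0 new (none)
  "00011" → prefix "00011" already present; 0 new (none)
Total nodes = 6 + 8 + 9 + 4 + 3 + 2 + 4 + 5 + 7 + 3 + 0 + 0 = 51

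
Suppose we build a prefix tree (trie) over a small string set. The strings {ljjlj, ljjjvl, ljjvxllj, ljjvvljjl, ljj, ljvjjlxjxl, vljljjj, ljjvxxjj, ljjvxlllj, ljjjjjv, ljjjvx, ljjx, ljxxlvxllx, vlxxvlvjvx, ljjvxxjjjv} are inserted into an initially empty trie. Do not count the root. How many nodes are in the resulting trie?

61

For each word, the new-node count is its length minus the longest prefix already in the trie:
  "ljjlj" → 5 new (l, j, j, l, j)
  "ljjjvl" → prefix "ljj" already present; 3 new (j, v, l)
  "ljjvxllj" → prefix "ljj" already present; 5 new (v, x, l, l, j)
  "ljjvvljjl" → prefix "ljjv" already present; 5 new (v, l, j, j, l)
  "ljj" → prefix "ljj" already present; 0 new (none)
  "ljvjjlxjxl" → prefix "lj" already present; 8 new (v, j, j, l, x, j, x, l)
  "vljljjj" → 7 new (v, l, j, l, j, j, j)
  "ljjvxxjj" → prefix "ljjvx" already present; 3 new (x, j, j)
  "ljjvxlllj" → prefix "ljjvxll" already present; 2 new (l, j)
  "ljjjjjv" → prefix "ljjj" already present; 3 new (j, j, v)
  "ljjjvx" → prefix "ljjjv" already present; 1 new (x)
  "ljjx" → prefix "ljj" already present; 1 new (x)
  "ljxxlvxllx" → prefix "lj" already present; 8 new (x, x, l, v, x, l, l, x)
  "vlxxvlvjvx" → prefix "vl" already present; 8 new (x, x, v, l, v, j, v, x)
  "ljjvxxjjjv" → prefix "ljjvxxjj" already present; 2 new (j, v)
Total nodes = 5 + 3 + 5 + 5 + 0 + 8 + 7 + 3 + 2 + 3 + 1 + 1 + 8 + 8 + 2 = 61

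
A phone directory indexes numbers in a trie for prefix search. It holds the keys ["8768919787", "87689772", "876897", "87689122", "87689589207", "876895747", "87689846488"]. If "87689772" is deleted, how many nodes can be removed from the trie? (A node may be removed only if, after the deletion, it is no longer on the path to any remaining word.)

After clearing the end-marker at "87689772", prune upward until reaching a node still needed by another word.
The suffix "72" (2 nodes) is used only by "87689772"; "876897" is itself a stored word, so pruning stops there.
Nodes removed: 2

2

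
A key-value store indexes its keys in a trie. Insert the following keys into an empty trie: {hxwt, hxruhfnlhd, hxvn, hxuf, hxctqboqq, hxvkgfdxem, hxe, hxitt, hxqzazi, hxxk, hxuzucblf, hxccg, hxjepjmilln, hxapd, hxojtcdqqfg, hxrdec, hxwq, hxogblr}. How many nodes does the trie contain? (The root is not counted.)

Insert word by word; a character creates a node only if that edge doesn't already exist:
  "hxwt" → 4 new (h, x, w, t)
  "hxruhfnlhd" → prefix "hx" already present; 8 new (r, u, h, f, n, l, h, d)
  "hxvn" → prefix "hx" already present; 2 new (v, n)
  "hxuf" → prefix "hx" already present; 2 new (u, f)
  "hxctqboqq" → prefix "hx" already present; 7 new (c, t, q, b, o, q, q)
  "hxvkgfdxem" → prefix "hxv" already present; 7 new (k, g, f, d, x, e, m)
  "hxe" → prefix "hx" already present; 1 new (e)
  "hxitt" → prefix "hx" already present; 3 new (i, t, t)
  "hxqzazi" → prefix "hx" already present; 5 new (q, z, a, z, i)
  "hxxk" → prefix "hx" already present; 2 new (x, k)
  "hxuzucblf" → prefix "hxu" already present; 6 new (z, u, c, b, l, f)
  "hxccg" → prefix "hxc" already present; 2 new (c, g)
  "hxjepjmilln" → prefix "hx" already present; 9 new (j, e, p, j, m, i, l, l, n)
  "hxapd" → prefix "hx" already present; 3 new (a, p, d)
  "hxojtcdqqfg" → prefix "hx" already present; 9 new (o, j, t, c, d, q, q, f, g)
  "hxrdec" → prefix "hxr" already present; 3 new (d, e, c)
  "hxwq" → prefix "hxw" already present; 1 new (q)
  "hxogblr" → prefix "hxo" already present; 4 new (g, b, l, r)
Total nodes = 4 + 8 + 2 + 2 + 7 + 7 + 1 + 3 + 5 + 2 + 6 + 2 + 9 + 3 + 9 + 3 + 1 + 4 = 78

78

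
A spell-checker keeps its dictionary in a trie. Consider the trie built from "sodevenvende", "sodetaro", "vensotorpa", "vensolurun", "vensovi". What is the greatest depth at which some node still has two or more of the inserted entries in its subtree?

5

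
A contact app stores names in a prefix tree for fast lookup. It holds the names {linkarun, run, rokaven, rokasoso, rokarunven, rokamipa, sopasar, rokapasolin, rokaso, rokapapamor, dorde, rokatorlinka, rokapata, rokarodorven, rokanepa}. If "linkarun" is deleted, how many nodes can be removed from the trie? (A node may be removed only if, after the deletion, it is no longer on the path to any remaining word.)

8

A node on "linkarun"'s path can go only if nothing else ends at it or branches off below it.
No other word shares any prefix with "linkarun", so all 8 of its nodes go.
Nodes removed: 8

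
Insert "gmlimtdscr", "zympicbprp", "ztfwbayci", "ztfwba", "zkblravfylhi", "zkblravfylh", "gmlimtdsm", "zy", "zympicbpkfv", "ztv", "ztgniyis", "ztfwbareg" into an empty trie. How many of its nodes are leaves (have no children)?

9

A leaf is a node with no children — equivalently, the end of a word that is not a proper prefix of any other stored word.
Those words: "gmlimtdscr", "gmlimtdsm", "zkblravfylhi", "ztfwbareg", "ztfwbayci", "ztgniyis", "ztv", "zympicbpkfv", "zympicbprp"
Leaf count: 9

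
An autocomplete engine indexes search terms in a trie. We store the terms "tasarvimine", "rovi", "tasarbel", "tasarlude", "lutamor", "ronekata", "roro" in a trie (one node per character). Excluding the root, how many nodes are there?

37

Count nodes per top-level branch (shared prefixes stored once):
  'l'-branch (lutamor): 7 nodes
  'r'-branch (ronekata, roro, rovi): 12 nodes
  't'-branch (tasarbel, tasarlude, tasarvimine): 18 nodes
Sum: 37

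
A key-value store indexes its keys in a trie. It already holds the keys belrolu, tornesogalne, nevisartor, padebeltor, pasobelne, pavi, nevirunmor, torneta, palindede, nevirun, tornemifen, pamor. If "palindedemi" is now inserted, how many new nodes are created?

2

"palindede" is already a path in the trie; the remaining "mi" must be added.
So 11 − 9 = 2 new nodes.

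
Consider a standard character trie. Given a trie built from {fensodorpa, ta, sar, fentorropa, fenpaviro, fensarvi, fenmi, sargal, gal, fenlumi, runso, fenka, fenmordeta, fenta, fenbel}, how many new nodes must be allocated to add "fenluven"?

3

"fenlu" is already a path in the trie; the remaining "ven" must be added.
Each of the 3 remaining characters creates one node.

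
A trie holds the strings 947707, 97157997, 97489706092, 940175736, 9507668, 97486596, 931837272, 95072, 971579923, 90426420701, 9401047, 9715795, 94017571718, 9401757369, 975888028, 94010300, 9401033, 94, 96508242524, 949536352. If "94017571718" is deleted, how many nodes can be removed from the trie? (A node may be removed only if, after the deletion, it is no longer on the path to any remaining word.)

4

Walk "94017571718" from the leaf back toward the root, removing each node that no remaining word uses.
The suffix "1718" (4 nodes) is used only by "94017571718"; the node for "9401757" still has the child "3", so pruning stops there.
Nodes removed: 4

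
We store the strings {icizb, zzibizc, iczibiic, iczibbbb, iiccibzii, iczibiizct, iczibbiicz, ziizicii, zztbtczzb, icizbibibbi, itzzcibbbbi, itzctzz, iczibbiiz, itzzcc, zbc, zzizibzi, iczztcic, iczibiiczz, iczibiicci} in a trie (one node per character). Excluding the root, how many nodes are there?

88

Count nodes per top-level branch (shared prefixes stored once):
  'i'-branch (icizb, icizbibibbi, iczibbbb, iczibbiicz, iczibbiiz, iczibiic, iczibiicci, iczibiiczz, iczibiizct, iczztcic, iiccibzii, itzctzz, itzzcc, itzzcibbbbi): 60 nodes
  'z'-branch (zbc, ziizicii, zzibizc, zzizibzi, zztbtczzb): 28 nodes
Sum: 88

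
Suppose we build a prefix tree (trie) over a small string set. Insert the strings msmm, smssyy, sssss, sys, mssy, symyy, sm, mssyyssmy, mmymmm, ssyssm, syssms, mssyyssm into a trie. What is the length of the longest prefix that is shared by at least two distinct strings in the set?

8

Look for the deepest trie node that still has at least two words in its subtree.
"mssyyssm" and "mssyyssmy" agree on "mssyyssm" (8 characters) before diverging; nothing deeper is shared.
Longest shared-prefix length: 8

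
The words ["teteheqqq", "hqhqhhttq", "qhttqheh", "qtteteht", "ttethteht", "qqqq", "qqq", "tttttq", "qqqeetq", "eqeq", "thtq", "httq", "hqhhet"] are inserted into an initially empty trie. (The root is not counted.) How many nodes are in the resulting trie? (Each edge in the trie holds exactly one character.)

65

Count nodes per top-level branch (shared prefixes stored once):
  'e'-branch (eqeq): 4 nodes
  'h'-branch (hqhhet, hqhqhhttq, httq): 15 nodes
  'q'-branch (qhttqheh, qqq, qqqeetq, qqqq, qtteteht): 22 nodes
  't'-branch (teteheqqq, thtq, ttethteht, tttttq): 24 nodes
Sum: 65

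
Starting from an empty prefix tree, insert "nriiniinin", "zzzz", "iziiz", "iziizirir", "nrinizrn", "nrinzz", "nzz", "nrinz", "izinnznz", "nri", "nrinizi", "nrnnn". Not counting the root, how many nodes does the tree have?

41

Count nodes per top-level branch (shared prefixes stored once):
  'i'-branch (iziiz, iziizirir, izinnznz): 14 nodes
  'n'-branch (nri, nriiniinin, nrinizi, nrinizrn, nrinz, nrinzz, nrnnn, nzz): 23 nodes
  'z'-branch (zzzz): 4 nodes
Sum: 41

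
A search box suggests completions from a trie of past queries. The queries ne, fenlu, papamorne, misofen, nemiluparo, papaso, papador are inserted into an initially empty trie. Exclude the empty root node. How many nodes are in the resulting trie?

36

Trie structure (* marks end of a word):
(root)
├─ f
│  └─ e
│     └─ n
│        └─ l
│           └─ u *
├─ m
│  └─ i
│     └─ s
│        └─ o
│           └─ f
│              └─ e
│                 └─ n *
├─ n
│  └─ e *
│     └─ m
│        └─ i
│           └─ l
│              └─ u
│                 └─ p
│                    └─ a
│                       └─ r
│                          └─ o *
└─ p
   └─ a
      └─ p
         └─ a
            ├─ d
            │  └─ o
            │     └─ r *
            ├─ m
            │  └─ o
            │     └─ r
            │        └─ n
            │           └─ e *
            └─ s
               └─ o *
Counting every labelled node above: 36.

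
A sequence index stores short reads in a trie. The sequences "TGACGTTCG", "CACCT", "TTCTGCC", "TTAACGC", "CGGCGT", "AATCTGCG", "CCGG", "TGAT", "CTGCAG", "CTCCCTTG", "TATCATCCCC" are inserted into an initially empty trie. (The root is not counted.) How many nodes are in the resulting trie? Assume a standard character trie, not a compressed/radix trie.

Trace insertions, counting only characters that open a new branch:
  "TGACGTTCG" → 9 new (T, G, A, C, G, T, T, C, G)
  "CACCT" → 5 new (C, A, C, C, T)
  "TTCTGCC" → prefix "T" already present; 6 new (T, C, T, G, C, C)
  "TTAACGC" → prefix "TT" already present; 5 new (A, A, C, G, C)
  "CGGCGT" → prefix "C" already present; 5 new (G, G, C, G, T)
  "AATCTGCG" → 8 new (A, A, T, C, T, G, C, G)
  "CCGG" → prefix "C" already present; 3 new (C, G, G)
  "TGAT" → prefix "TGA" already present; 1 new (T)
  "CTGCAG" → prefix "C" already present; 5 new (T, G, C, A, G)
  "CTCCCTTG" → prefix "CT" already present; 6 new (C, C, C, T, T, G)
  "TATCATCCCC" → prefix "T" already present; 9 new (A, T, C, A, T, C, C, C, C)
Total nodes = 9 + 5 + 6 + 5 + 5 + 8 + 3 + 1 + 5 + 6 + 9 = 62

62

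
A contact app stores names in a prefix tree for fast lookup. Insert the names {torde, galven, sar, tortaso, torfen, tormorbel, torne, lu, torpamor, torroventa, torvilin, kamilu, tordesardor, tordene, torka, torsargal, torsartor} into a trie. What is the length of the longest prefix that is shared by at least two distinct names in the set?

Look for the deepest trie node that still has at least two words in its subtree.
"torsargal" and "torsartor" agree on "torsar" (6 characters) before diverging; nothing deeper is shared.
Longest shared-prefix length: 6

6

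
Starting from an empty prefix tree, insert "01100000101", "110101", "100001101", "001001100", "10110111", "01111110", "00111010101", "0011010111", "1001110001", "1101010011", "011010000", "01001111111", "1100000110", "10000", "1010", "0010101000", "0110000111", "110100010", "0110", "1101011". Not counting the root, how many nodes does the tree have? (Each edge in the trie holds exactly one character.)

105

Insert word by word; a character creates a node only if that edge doesn't already exist:
  "01100000101" → 11 new (0, 1, 1, 0, 0, 0, 0, 0, 1, 0, 1)
  "110101" → 6 new (1, 1, 0, 1, 0, 1)
  "100001101" → prefix "1" already present; 8 new (0, 0, 0, 0, 1, 1, 0, 1)
  "001001100" → prefix "0" already present; 8 new (0, 1, 0, 0, 1, 1, 0, 0)
  "10110111" → prefix "10" already present; 6 new (1, 1, 0, 1, 1, 1)
  "01111110" → prefix "011" already present; 5 new (1, 1, 1, 1, 0)
  "00111010101" → prefix "001" already present; 8 new (1, 1, 0, 1, 0, 1, 0, 1)
  "0011010111" → prefix "0011" already present; 6 new (0, 1, 0, 1, 1, 1)
  "1001110001" → prefix "100" already present; 7 new (1, 1, 1, 0, 0, 0, 1)
  "1101010011" → prefix "110101" already present; 4 new (0, 0, 1, 1)
  "011010000" → prefix "0110" already present; 5 new (1, 0, 0, 0, 0)
  "01001111111" → prefix "01" already present; 9 new (0, 0, 1, 1, 1, 1, 1, 1, 1)
  "1100000110" → prefix "110" already present; 7 new (0, 0, 0, 0, 1, 1, 0)
  "10000" → prefix "10000" already present; 0 new (none)
  "1010" → prefix "101" already present; 1 new (0)
  "0010101000" → prefix "0010" already present; 6 new (1, 0, 1, 0, 0, 0)
  "0110000111" → prefix "0110000" already present; 3 new (1, 1, 1)
  "110100010" → prefix "11010" already present; 4 new (0, 0, 1, 0)
  "0110" → prefix "0110" already present; 0 new (none)
  "1101011" → prefix "110101" already present; 1 new (1)
Total nodes = 11 + 6 + 8 + 8 + 6 + 5 + 8 + 6 + 7 + 4 + 5 + 9 + 7 + 0 + 1 + 6 + 3 + 4 + 0 + 1 = 105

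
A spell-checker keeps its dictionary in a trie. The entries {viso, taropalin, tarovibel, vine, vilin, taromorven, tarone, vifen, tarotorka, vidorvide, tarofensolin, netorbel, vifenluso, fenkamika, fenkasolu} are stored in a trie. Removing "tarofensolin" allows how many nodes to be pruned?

After clearing the end-marker at "tarofensolin", prune upward until reaching a node still needed by another word.
The suffix "fensolin" (8 nodes) is used only by "tarofensolin"; the node for "taro" still has the child "p", so pruning stops there.
Nodes removed: 8

8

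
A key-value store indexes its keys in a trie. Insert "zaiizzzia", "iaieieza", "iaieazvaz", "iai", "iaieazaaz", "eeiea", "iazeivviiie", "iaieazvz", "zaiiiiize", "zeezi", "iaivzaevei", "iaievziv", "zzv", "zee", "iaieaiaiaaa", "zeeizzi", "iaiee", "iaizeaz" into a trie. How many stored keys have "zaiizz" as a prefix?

1

Walk to "zaiizz"; the words in its subtree are exactly those with that prefix.
Words under "zaiizz": zaiizzzia
Count: 1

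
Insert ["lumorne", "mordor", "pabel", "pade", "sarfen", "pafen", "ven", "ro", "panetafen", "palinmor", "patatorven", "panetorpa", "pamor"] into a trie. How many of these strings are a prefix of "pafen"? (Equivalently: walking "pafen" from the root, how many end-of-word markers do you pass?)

Traverse "pafen" character by character; count nodes along the way that are marked as word ends.
Prefixes of the query that are stored words: "pafen"
Count: 1

1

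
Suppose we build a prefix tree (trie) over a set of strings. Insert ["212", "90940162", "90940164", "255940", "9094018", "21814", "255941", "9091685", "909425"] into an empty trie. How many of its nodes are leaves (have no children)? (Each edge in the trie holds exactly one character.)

Leaves are exactly the stored words that no other stored word extends.
Those words: "212", "21814", "255940", "255941", "9091685", "90940162", "90940164", "9094018", "909425"
Leaf count: 9

9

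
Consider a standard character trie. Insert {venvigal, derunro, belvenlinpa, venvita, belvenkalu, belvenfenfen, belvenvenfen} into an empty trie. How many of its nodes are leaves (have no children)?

7

Leaves are exactly the stored words that no other stored word extends.
Those words: "belvenfenfen", "belvenkalu", "belvenlinpa", "belvenvenfen", "derunro", "venvigal", "venvita"
Leaf count: 7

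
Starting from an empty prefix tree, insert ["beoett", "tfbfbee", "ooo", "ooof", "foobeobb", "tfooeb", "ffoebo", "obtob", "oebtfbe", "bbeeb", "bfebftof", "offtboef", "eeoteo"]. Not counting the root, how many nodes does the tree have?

68

Trace insertions, counting only characters that open a new branch:
  "beoett" → 6 new (b, e, o, e, t, t)
  "tfbfbee" → 7 new (t, f, b, f, b, e, e)
  "ooo" → 3 new (o, o, o)
  "ooof" → prefix "ooo" already present; 1 new (f)
  "foobeobb" → 8 new (f, o, o, b, e, o, b, b)
  "tfooeb" → prefix "tf" already present; 4 new (o, o, e, b)
  "ffoebo" → prefix "f" already present; 5 new (f, o, e, b, o)
  "obtob" → prefix "o" already present; 4 new (b, t, o, b)
  "oebtfbe" → prefix "o" already present; 6 new (e, b, t, f, b, e)
  "bbeeb" → prefix "b" already present; 4 new (b, e, e, b)
  "bfebftof" → prefix "b" already present; 7 new (f, e, b, f, t, o, f)
  "offtboef" → prefix "o" already present; 7 new (f, f, t, b, o, e, f)
  "eeoteo" → 6 new (e, e, o, t, e, o)
Total nodes = 6 + 7 + 3 + 1 + 8 + 4 + 5 + 4 + 6 + 4 + 7 + 7 + 6 = 68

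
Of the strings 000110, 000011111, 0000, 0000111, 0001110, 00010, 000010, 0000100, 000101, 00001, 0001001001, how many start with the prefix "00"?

Traverse to the node for "00", then collect every word in that subtree.
Words under "00": 0000, 00001, 000010, 0000100, 0000111, 000011111, 00010, 0001001001, 000101, 000110, 0001110
Count: 11

11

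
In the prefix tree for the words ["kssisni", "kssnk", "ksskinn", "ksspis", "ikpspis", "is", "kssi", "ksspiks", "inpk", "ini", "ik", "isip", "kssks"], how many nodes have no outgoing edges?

10

A leaf is a node with no children — equivalently, the end of a word that is not a proper prefix of any other stored word.
Those words: "ikpspis", "ini", "inpk", "isip", "kssisni", "ksskinn", "kssks", "kssnk", "ksspiks", "ksspis"
Leaf count: 10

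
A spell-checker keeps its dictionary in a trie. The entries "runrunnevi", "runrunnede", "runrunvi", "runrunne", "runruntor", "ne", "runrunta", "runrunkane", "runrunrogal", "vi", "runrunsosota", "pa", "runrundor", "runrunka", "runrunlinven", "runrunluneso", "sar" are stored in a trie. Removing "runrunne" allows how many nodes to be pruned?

0

After clearing the end-marker at "runrunne", prune upward until reaching a node still needed by another word.
Every node on "runrunne" is still needed (e.g. by "runrunnevi"), so nothing is freed.
Nodes removed: 0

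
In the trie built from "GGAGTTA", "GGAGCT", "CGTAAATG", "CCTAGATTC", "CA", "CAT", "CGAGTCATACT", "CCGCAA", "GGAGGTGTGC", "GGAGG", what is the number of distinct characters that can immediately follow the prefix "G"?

Walk "G" from the root, arriving at one node.
Characters that immediately follow "G" among the stored strings: {G}.
That node has 1 child edge.

1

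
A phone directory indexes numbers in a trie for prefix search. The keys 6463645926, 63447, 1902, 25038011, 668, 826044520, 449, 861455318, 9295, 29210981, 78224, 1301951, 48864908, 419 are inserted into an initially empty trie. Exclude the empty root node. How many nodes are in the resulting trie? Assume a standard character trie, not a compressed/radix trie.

79

For each word, the new-node count is its length minus the longest prefix already in the trie:
  "6463645926" → 10 new (6, 4, 6, 3, 6, 4, 5, 9, 2, 6)
  "63447" → prefix "6" already present; 4 new (3, 4, 4, 7)
  "1902" → 4 new (1, 9, 0, 2)
  "25038011" → 8 new (2, 5, 0, 3, 8, 0, 1, 1)
  "668" → prefix "6" already present; 2 new (6, 8)
  "826044520" → 9 new (8, 2, 6, 0, 4, 4, 5, 2, 0)
  "449" → 3 new (4, 4, 9)
  "861455318" → prefix "8" already present; 8 new (6, 1, 4, 5, 5, 3, 1, 8)
  "9295" → 4 new (9, 2, 9, 5)
  "29210981" → prefix "2" already present; 7 new (9, 2, 1, 0, 9, 8, 1)
  "78224" → 5 new (7, 8, 2, 2, 4)
  "1301951" → prefix "1" already present; 6 new (3, 0, 1, 9, 5, 1)
  "48864908" → prefix "4" already present; 7 new (8, 8, 6, 4, 9, 0, 8)
  "419" → prefix "4" already present; 2 new (1, 9)
Total nodes = 10 + 4 + 4 + 8 + 2 + 9 + 3 + 8 + 4 + 7 + 5 + 6 + 7 + 2 = 79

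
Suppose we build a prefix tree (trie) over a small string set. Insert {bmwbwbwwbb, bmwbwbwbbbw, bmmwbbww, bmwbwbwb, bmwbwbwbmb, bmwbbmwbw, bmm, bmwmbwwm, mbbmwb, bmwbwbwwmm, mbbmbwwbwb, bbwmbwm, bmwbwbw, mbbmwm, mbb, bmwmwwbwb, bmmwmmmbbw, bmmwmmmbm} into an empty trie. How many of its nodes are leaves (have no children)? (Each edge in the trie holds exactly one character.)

14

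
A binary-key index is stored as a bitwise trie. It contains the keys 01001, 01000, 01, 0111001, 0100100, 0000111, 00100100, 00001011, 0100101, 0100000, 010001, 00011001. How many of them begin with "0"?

12

Walk to "0"; the words in its subtree are exactly those with that prefix.
Words under "0": 00001011, 0000111, 00011001, 00100100, 01, 01000, 0100000, 010001, 01001, 0100100, 0100101, 0111001
Count: 12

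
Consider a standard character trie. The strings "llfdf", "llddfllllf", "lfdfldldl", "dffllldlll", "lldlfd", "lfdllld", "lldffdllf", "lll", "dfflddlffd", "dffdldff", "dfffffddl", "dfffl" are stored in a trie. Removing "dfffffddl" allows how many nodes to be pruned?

Walk "dfffffddl" from the leaf back toward the root, removing each node that no remaining word uses.
The suffix "ffddl" (5 nodes) is used only by "dfffffddl"; the node for "dfff" still has the child "l", so pruning stops there.
Nodes removed: 5

5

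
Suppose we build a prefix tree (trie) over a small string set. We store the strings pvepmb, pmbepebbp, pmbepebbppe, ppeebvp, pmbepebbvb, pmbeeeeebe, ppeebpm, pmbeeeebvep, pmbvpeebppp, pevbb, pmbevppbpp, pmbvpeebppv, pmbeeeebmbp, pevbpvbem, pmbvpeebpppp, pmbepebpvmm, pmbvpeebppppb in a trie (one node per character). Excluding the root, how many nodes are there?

Trace insertions, counting only characters that open a new branch:
  "pvepmb" → 6 new (p, v, e, p, m, b)
  "pmbepebbp" → prefix "p" already present; 8 new (m, b, e, p, e, b, b, p)
  "pmbepebbppe" → prefix "pmbepebbp" already present; 2 new (p, e)
  "ppeebvp" → prefix "p" already present; 6 new (p, e, e, b, v, p)
  "pmbepebbvb" → prefix "pmbepebb" already present; 2 new (v, b)
  "pmbeeeeebe" → prefix "pmbe" already present; 6 new (e, e, e, e, b, e)
  "ppeebpm" → prefix "ppeeb" already present; 2 new (p, m)
  "pmbeeeebvep" → prefix "pmbeeee" already present; 4 new (b, v, e, p)
  "pmbvpeebppp" → prefix "pmb" already present; 8 new (v, p, e, e, b, p, p, p)
  "pevbb" → prefix "p" already present; 4 new (e, v, b, b)
  "pmbevppbpp" → prefix "pmbe" already present; 6 new (v, p, p, b, p, p)
  "pmbvpeebppv" → prefix "pmbvpeebpp" already present; 1 new (v)
  "pmbeeeebmbp" → prefix "pmbeeeeb" already present; 3 new (m, b, p)
  "pevbpvbem" → prefix "pevb" already present; 5 new (p, v, b, e, m)
  "pmbvpeebpppp" → prefix "pmbvpeebppp" already present; 1 new (p)
  "pmbepebpvmm" → prefix "pmbepeb" already present; 4 new (p, v, m, m)
  "pmbvpeebppppb" → prefix "pmbvpeebpppp" already present; 1 new (b)
Total nodes = 6 + 8 + 2 + 6 + 2 + 6 + 2 + 4 + 8 + 4 + 6 + 1 + 3 + 5 + 1 + 4 + 1 = 69

69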